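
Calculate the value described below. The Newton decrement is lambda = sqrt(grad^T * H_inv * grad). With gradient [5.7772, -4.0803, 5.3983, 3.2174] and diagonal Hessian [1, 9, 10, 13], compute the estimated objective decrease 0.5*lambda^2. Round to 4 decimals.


Step 1: H is diagonal, so H^(-1) * g = [5.7772, -0.4534, 0.5398, 0.2475].
Step 2: g^T H^(-1) g = sum_i g_i^2 / H_ii
  = (5.7772)^2/1 + (-4.0803)^2/9 + (5.3983)^2/10 + (3.2174)^2/13
  = 33.376 + 1.8499 + 2.9142 + 0.7963 = 38.9364
Step 3: Objective decrease = 0.5 * g^T H^(-1) g = 19.4682


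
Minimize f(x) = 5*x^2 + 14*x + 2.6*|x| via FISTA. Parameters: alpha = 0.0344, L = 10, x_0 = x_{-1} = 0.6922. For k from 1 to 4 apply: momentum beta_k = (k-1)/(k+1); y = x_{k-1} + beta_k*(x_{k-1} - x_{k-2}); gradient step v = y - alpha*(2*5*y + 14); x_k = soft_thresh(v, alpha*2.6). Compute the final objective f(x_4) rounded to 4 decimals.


FISTA on f(x) = 5*x^2 + 14*x + 2.6*|x|
L = 10, alpha = 0.0344
Iteration 1: beta = 0.0, y = 0.6922 + 0.0*(0.6922 - 0.6922) = 0.6922
  grad(y) = 20.922, v = y - alpha*grad = -0.0275
  prox(v) = soft_thresh(-0.0275, 0.0894) = 0.0
Iteration 2: beta = 0.3333, y = 0.0 + 0.3333*(0.0 - 0.6922) = -0.2307
  grad(y) = 11.6927, v = y - alpha*grad = -0.633
  prox(v) = soft_thresh(-0.633, 0.0894) = -0.5435
Iteration 3: beta = 0.5, y = -0.5435 + 0.5*(-0.5435 - 0.0) = -0.8153
  grad(y) = 5.8472, v = y - alpha*grad = -1.0164
  prox(v) = soft_thresh(-1.0164, 0.0894) = -0.927
Iteration 4: beta = 0.6, y = -0.927 + 0.6*(-0.927 + 0.5435) = -1.1571
  grad(y) = 2.4294, v = y - alpha*grad = -1.2406
  prox(v) = soft_thresh(-1.2406, 0.0894) = -1.1512
f(x_4) = 5*(-1.1512)^2 + 14*(-1.1512) + 2.6*|-1.1512| = -6.4974


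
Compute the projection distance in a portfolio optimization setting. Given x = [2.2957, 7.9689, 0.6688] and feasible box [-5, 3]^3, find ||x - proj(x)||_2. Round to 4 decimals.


Project each component onto [-5, 3].
clip(2.2957) = 2.2957, clip(7.9689) = 3.0, clip(0.6688) = 0.6688
Projection = [2.2957, 3.0, 0.6688]
Squared diffs: [0.0, 24.69, 0.0]
Distance = sqrt(24.69) = 4.9689


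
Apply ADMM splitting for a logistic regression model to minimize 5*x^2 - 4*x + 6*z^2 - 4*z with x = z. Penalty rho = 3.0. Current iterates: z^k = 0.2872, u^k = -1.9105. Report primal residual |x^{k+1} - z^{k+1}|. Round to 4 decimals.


ADMM iteration with rho = 3.0, z^k = 0.2872, u^k = -1.9105
Step 1: x-update.
Minimize 5*x^2 - 4*x + (3.0/2)*(x - 0.2872 - 1.9105)^2
FOC: (2*5 + 3.0)*x = 4 + 3.0*(0.2872 + 1.9105)
x^{k+1} = 0.8149
Step 2: z-update.
Minimize 6*z^2 - 4*z + (3.0/2)*(0.8149 - z - 1.9105)^2
FOC: (2*6 + 3.0)*z = 4 + 3.0*(0.8149 - 1.9105)
z^{k+1} = 0.0475
Step 3: u-update.
u^{k+1} = -1.9105 + 0.8149 - 0.0475 = -1.1432
Step 4: Primal residual = |0.8149 - 0.0475| = 0.7673


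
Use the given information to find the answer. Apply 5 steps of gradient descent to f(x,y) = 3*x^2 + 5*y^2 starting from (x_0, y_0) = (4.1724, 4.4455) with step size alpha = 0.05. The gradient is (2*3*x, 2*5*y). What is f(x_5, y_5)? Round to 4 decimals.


Gradient descent on f(x,y) = 3*x^2 + 5*y^2.
Starting point: (4.1724, 4.4455), alpha = 0.05
Step 1: grad_x = 2*3*4.1724 = 25.0344, grad_y = 2*5*4.4455 = 44.455
  x_1 = 4.1724 - 0.05*25.0344 = 2.9207
  y_1 = 4.4455 - 0.05*44.455 = 2.2228
Step 2: grad_x = 2*3*2.9207 = 17.5241, grad_y = 2*5*2.2228 = 22.2275
  x_2 = 2.9207 - 0.05*17.5241 = 2.0445
  y_2 = 2.2228 - 0.05*22.2275 = 1.1114
Step 3: grad_x = 2*3*2.0445 = 12.2669, grad_y = 2*5*1.1114 = 11.1138
  x_3 = 2.0445 - 0.05*12.2669 = 1.4311
  y_3 = 1.1114 - 0.05*11.1138 = 0.5557
Step 4: grad_x = 2*3*1.4311 = 8.5868, grad_y = 2*5*0.5557 = 5.5569
  x_4 = 1.4311 - 0.05*8.5868 = 1.0018
  y_4 = 0.5557 - 0.05*5.5569 = 0.2778
Step 5: grad_x = 2*3*1.0018 = 6.0108, grad_y = 2*5*0.2778 = 2.7784
  x_5 = 1.0018 - 0.05*6.0108 = 0.7013
  y_5 = 0.2778 - 0.05*2.7784 = 0.1389
f(0.7013, 0.1389) = 3*0.7013^2 + 5*0.1389^2 = 1.5718


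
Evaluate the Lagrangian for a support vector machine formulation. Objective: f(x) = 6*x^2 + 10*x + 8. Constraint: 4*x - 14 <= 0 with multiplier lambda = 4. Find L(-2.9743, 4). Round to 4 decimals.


Step 1: Evaluate f(x).
f(-2.9743) = 6*(-2.9743)^2 + 10*(-2.9743) + 8 = 31.3358
Step 2: Evaluate g(x).
g(-2.9743) = 4*-2.9743 - 14 = -25.8972
Step 3: Compute Lagrangian.
L = 31.3358 + 4*-25.8972 = -72.253


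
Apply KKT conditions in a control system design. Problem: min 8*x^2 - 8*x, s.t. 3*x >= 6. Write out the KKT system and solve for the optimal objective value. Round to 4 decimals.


Step 1: Try lambda = 0 (constraint inactive).
x_unc = 8/(2*8) = 0.5
Check: 3*0.5 = 1.5 < 6 -- violated!
Step 2: Constraint must be active: 3*x = 6
x* = 6/3 = 2.0
lambda = (2*8*2.0 - 8)/3 = 8.0
Step 3: Compute optimal value.
f(x*) = 8*2.0^2 - 8*2.0 = 16.0


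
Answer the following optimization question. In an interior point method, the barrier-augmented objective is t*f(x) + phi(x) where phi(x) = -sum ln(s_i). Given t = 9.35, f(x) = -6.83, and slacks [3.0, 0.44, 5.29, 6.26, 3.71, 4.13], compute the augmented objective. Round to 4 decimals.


Step 1: Compute log-barrier.
ln values: [1.0986, -0.821, 1.6658, 1.8342, 1.311, 1.4183]
phi = -(1.0986 - 0.821 + 1.6658 + 1.8342 + 1.311 + 1.4183) = -6.5069
Step 2: Compute augmented objective.
t*f(x) = 9.35*-6.83 = -63.8605
Total = -63.8605 - 6.5069 = -70.3674


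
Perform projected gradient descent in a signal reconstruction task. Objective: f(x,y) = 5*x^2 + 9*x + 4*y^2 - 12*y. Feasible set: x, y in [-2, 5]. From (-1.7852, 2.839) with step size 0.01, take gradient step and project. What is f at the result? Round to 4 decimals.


Step 1: Compute gradient at (-1.7852, 2.839).
grad_x = 2*5*-1.7852 + 9 = -8.852
grad_y = 2*4*2.839 - 12 = 10.712
Step 2: Gradient step.
x_raw = -1.7852 - 0.01*-8.852 = -1.6967
y_raw = 2.839 - 0.01*10.712 = 2.7319
Step 3: Project onto [-2, 5].
x_proj = clip(-1.6967) = -1.6967
y_proj = clip(2.7319) = 2.7319
Step 4: Evaluate f.
f(-1.6967, 2.7319) = -3.8064


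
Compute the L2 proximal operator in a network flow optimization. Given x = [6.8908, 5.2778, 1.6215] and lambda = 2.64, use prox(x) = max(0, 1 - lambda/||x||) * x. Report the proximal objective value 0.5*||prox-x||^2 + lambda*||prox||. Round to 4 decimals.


Step 1: Compute ||x||.
||x|| = 8.8299
Step 2: Compute scaling factor.
scale = max(0, 1 - 2.64/8.8299) = 0.701
Step 3: prox(x) = [4.8306, 3.6998, 1.1367]
||prox(x)|| = 6.1899
Step 4: Proximal objective.
0.5*||prox-x||^2 = 3.4848
lambda*||prox|| = 16.3413
Total = 19.8262


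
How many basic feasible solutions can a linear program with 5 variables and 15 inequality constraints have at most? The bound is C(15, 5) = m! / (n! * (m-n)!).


Each vertex corresponds to some choice of n active constraints out of m, so the number of vertices is at most C(m, n) = m! / (n!(m-n)!).
m = 15, n = 5
Numerator: 15 * 14 * 13 * 12 * 11
Denominator: 5! = 120
C(15, 5) = 3003


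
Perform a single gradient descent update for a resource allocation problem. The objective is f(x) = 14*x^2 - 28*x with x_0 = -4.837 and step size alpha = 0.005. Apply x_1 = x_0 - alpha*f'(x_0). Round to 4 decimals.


We compute the gradient at x_0 and apply the update.
f'(x) = 28*x - 28
f'(-4.837) = 28*-4.837 - 28 = -163.436
x_1 = -4.837 - 0.005*-163.436 = -4.0198


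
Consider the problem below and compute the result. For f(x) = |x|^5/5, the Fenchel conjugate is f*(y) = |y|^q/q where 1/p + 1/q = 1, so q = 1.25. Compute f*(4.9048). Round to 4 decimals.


The conjugate exponent q satisfies 1/p + 1/q = 1.
p = 5, so q = 5/(5 - 1) = 1.25
|y|^q = 4.9048^1.25 = 7.2992
f*(4.9048) = 7.2992 / 1.25 = 5.8394


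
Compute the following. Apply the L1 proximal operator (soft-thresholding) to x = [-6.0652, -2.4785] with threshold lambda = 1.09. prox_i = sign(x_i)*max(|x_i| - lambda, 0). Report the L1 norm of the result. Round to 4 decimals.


Soft-thresholding with lambda = 1.09:
prox(-6.0652) = sign(-6.0652)*max(|-6.0652| - 1.09, 0) = -4.9752
prox(-2.4785) = sign(-2.4785)*max(|-2.4785| - 1.09, 0) = -1.3885
prox(x) = [-4.9752, -1.3885]
||prox(x)||_1 = 4.9752 + 1.3885 = 6.3637


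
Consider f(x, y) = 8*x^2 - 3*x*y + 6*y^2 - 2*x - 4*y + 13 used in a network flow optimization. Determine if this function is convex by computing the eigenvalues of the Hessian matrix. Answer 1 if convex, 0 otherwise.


The Hessian of f(x,y) = 8*x^2 - 3*x*y + 6*y^2 - 2*x - 4*y + 13 is:
H = [[16, -3], [-3, 12]]
Trace = 16 + 12 = 28
Determinant = 16*12 - (-3)^2 = 183
Discriminant = (28)^2 - 4*183 = 52.0
Eigenvalues: lambda_1 = 10.3944, lambda_2 = 17.6056
The function is convex.

1


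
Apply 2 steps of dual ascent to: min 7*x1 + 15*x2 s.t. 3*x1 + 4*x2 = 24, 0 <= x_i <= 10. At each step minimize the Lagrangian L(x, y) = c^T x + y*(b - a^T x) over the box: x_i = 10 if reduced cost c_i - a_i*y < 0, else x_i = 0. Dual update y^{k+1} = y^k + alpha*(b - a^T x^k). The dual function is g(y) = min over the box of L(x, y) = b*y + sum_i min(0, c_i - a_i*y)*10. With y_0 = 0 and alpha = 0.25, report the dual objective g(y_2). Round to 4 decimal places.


Dual ascent for LP: min 7*x1 + 15*x2, 3*x1 + 4*x2 = 24, 0 <= x_i <= 10
Step 1: y^k = 0.0, reduced costs: (7.0, 15.0)
  x^k = (0.0, 0.0), subgradient = b - a^T x = 24.0
  y^{k+1} = 0.0 + 0.25*24.0 = 6.0
Step 2: y^k = 6.0, reduced costs: (-11.0, -9.0)
  x^k = (10.0, 10.0), subgradient = b - a^T x = -46.0
  y^{k+1} = 6.0 + 0.25*-46.0 = -5.5
Dual objective at y_2 = -5.5: reduced costs (23.5, 37.0), box minimizer x = (0.0, 0.0)
g(y_2) = b*y + (c1 - a1*y)*x1 + (c2 - a2*y)*x2 = 24*(-5.5) + 23.5*0.0 + 37.0*0.0 = -132.0 + 0.0 + 0.0 = -132.0


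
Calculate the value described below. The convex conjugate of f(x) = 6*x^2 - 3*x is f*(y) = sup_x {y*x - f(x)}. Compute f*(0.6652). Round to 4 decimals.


f*(y) = sup_x {y*x - a*x^2 - b*x} = sup_x {(y-b)*x - a*x^2}
FOC: (y - b) - 2a*x = 0 => x* = (y - b)/(2a)
x* = (0.6652 + 3)/(2*6) = 0.3054
f*(0.6652) = (y-b)^2/(4a) = (0.6652 + 3)^2/(4*6)
= 13.4337/24 = 0.5597


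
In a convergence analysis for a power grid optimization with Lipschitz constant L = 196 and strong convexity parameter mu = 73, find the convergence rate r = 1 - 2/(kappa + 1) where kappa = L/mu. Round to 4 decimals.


Step 1: Compute the condition number.
kappa = L/mu = 196/73 = 2.6849
Step 2: Compute the convergence rate.
r = 1 - 2/(kappa + 1) = 1 - 2*mu/(L + mu) = (L - mu)/(L + mu) = 123/269 = 0.4572


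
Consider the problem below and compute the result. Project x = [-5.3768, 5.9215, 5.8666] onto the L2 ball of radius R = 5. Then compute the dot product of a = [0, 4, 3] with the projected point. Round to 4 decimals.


Step 1: Compute ||x|| (intermediates to 6 decimals).
||x|| = sqrt((-5.3768)^2 + 5.9215^2 + 5.8666^2) = 9.919231
Step 2: Project.
Since ||x|| > R, scale = R/||x|| = 5/9.919231 = 0.504071, proj(x) = scale * x
proj(x) = [-2.710289, 2.984856, 2.957183]
Step 3: Dot product.
a^T * proj(x) = 0*(-2.710289) + 4*2.984856 + 3*2.957183 = 20.811


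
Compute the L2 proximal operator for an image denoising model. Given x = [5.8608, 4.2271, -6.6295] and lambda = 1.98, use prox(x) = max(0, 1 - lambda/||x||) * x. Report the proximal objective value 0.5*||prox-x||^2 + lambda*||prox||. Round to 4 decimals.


Step 1: Compute ||x||.
||x|| = 9.8065
Step 2: Compute scaling factor.
scale = max(0, 1 - 1.98/9.8065) = 0.7981
Step 3: prox(x) = [4.6775, 3.3736, -5.291]
||prox(x)|| = 7.8265
Step 4: Proximal objective.
0.5*||prox-x||^2 = 1.9602
lambda*||prox|| = 15.4965
Total = 17.4567


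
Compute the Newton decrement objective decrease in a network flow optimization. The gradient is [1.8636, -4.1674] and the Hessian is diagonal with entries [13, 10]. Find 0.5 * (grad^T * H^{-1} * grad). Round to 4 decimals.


Step 1: H is diagonal, so H^(-1) * g = [0.1434, -0.4167].
Step 2: g^T H^(-1) g = sum_i g_i^2 / H_ii
  = (1.8636)^2/13 + (-4.1674)^2/10
  = 0.2672 + 1.7367 = 2.0039
Step 3: Objective decrease = 0.5 * g^T H^(-1) g = 1.0019


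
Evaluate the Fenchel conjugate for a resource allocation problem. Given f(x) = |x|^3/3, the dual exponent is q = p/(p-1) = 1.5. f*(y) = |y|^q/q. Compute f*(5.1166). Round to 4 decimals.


The conjugate exponent q satisfies 1/p + 1/q = 1.
p = 3, so q = 3/(3 - 1) = 1.5
|y|^q = 5.1166^1.5 = 11.5737
f*(5.1166) = 11.5737 / 1.5 = 7.7158


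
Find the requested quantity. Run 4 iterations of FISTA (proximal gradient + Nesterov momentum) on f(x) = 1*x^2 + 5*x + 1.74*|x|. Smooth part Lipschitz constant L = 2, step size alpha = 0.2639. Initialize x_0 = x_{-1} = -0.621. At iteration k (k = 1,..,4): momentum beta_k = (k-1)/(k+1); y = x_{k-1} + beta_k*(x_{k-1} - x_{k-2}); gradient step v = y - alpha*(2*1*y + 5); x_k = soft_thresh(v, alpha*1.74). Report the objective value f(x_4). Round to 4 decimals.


FISTA on f(x) = 1*x^2 + 5*x + 1.74*|x|
L = 2, alpha = 0.2639
Iteration 1: beta = 0.0, y = -0.621 + 0.0*(-0.621 + 0.621) = -0.621
  grad(y) = 3.758, v = y - alpha*grad = -1.6127
  prox(v) = soft_thresh(-1.6127, 0.4592) = -1.1536
Iteration 2: beta = 0.3333, y = -1.1536 + 0.3333*(-1.1536 + 0.621) = -1.3311
  grad(y) = 2.3379, v = y - alpha*grad = -1.948
  prox(v) = soft_thresh(-1.948, 0.4592) = -1.4888
Iteration 3: beta = 0.5, y = -1.4888 + 0.5*(-1.4888 + 1.1536) = -1.6565
  grad(y) = 1.687, v = y - alpha*grad = -2.1017
  prox(v) = soft_thresh(-2.1017, 0.4592) = -1.6425
Iteration 4: beta = 0.6, y = -1.6425 + 0.6*(-1.6425 + 1.4888) = -1.7347
  grad(y) = 1.5306, v = y - alpha*grad = -2.1386
  prox(v) = soft_thresh(-2.1386, 0.4592) = -1.6794
f(x_4) = 1*(-1.6794)^2 + 5*(-1.6794) + 1.74*|-1.6794| = -2.6545


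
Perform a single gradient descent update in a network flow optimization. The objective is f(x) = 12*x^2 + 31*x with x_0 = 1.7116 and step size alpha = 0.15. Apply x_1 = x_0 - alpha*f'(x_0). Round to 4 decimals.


We compute the gradient at x_0 and apply the update.
f'(x) = 24*x + 31
f'(1.7116) = 24*1.7116 + 31 = 72.0784
x_1 = 1.7116 - 0.15*72.0784 = -9.1002


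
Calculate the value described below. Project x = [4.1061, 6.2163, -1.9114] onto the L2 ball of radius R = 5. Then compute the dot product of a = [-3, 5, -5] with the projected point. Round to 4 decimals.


Step 1: Compute ||x|| (intermediates to 6 decimals).
||x|| = sqrt(4.1061^2 + 6.2163^2 + (-1.9114)^2) = 7.691287
Step 2: Project.
Since ||x|| > R, scale = R/||x|| = 5/7.691287 = 0.650086, proj(x) = scale * x
proj(x) = [2.669318, 4.04113, -1.242574]
Step 3: Dot product.
a^T * proj(x) = -3*2.669318 + 5*4.04113 - 5*(-1.242574) = 18.4106


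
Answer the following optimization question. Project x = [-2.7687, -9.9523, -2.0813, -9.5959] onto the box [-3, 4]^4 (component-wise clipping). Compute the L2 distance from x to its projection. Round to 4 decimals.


Project each component onto [-3, 4].
clip(-2.7687) = -2.7687, clip(-9.9523) = -3.0, clip(-2.0813) = -2.0813, clip(-9.5959) = -3.0
Projection = [-2.7687, -3.0, -2.0813, -3.0]
Squared diffs: [0.0, 48.3345, 0.0, 43.5059]
Distance = sqrt(91.8404) = 9.5833


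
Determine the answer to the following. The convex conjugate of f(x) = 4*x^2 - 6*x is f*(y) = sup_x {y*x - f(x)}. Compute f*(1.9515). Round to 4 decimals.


f*(y) = sup_x {y*x - a*x^2 - b*x} = sup_x {(y-b)*x - a*x^2}
FOC: (y - b) - 2a*x = 0 => x* = (y - b)/(2a)
x* = (1.9515 + 6)/(2*4) = 0.9939
f*(1.9515) = (y-b)^2/(4a) = (1.9515 + 6)^2/(4*4)
= 63.2264/16 = 3.9516


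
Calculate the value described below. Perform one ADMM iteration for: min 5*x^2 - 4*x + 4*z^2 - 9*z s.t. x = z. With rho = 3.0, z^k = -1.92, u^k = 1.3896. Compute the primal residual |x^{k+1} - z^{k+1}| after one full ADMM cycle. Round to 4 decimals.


ADMM iteration with rho = 3.0, z^k = -1.92, u^k = 1.3896
Step 1: x-update.
Minimize 5*x^2 - 4*x + (3.0/2)*(x + 1.92 + 1.3896)^2
FOC: (2*5 + 3.0)*x = 4 + 3.0*(-1.92 - 1.3896)
x^{k+1} = -0.4561
Step 2: z-update.
Minimize 4*z^2 - 9*z + (3.0/2)*(-0.4561 - z + 1.3896)^2
FOC: (2*4 + 3.0)*z = 9 + 3.0*(-0.4561 + 1.3896)
z^{k+1} = 1.0728
Step 3: u-update.
u^{k+1} = 1.3896 - 0.4561 - 1.0728 = -0.1392
Step 4: Primal residual = |-0.4561 - 1.0728| = 1.5288


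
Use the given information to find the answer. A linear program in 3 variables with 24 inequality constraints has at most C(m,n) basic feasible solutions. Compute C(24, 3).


Each vertex corresponds to some choice of n active constraints out of m, so the number of vertices is at most C(m, n) = m! / (n!(m-n)!).
m = 24, n = 3
Numerator: 24 * 23 * 22
Denominator: 3! = 6
C(24, 3) = 2024


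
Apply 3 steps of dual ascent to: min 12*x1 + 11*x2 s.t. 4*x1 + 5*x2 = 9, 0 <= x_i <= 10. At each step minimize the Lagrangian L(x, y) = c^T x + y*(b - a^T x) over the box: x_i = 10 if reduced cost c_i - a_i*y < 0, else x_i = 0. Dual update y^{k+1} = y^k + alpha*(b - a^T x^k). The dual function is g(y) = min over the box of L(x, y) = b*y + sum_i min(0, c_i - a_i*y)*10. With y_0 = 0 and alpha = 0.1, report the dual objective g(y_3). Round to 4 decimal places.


Dual ascent for LP: min 12*x1 + 11*x2, 4*x1 + 5*x2 = 9, 0 <= x_i <= 10
Step 1: y^k = 0.0, reduced costs: (12.0, 11.0)
  x^k = (0.0, 0.0), subgradient = b - a^T x = 9.0
  y^{k+1} = 0.0 + 0.1*9.0 = 0.9
Step 2: y^k = 0.9, reduced costs: (8.4, 6.5)
  x^k = (0.0, 0.0), subgradient = b - a^T x = 9.0
  y^{k+1} = 0.9 + 0.1*9.0 = 1.8
Step 3: y^k = 1.8, reduced costs: (4.8, 2.0)
  x^k = (0.0, 0.0), subgradient = b - a^T x = 9.0
  y^{k+1} = 1.8 + 0.1*9.0 = 2.7
Dual objective at y_3 = 2.7: reduced costs (1.2, -2.5), box minimizer x = (0.0, 10.0)
g(y_3) = b*y + (c1 - a1*y)*x1 + (c2 - a2*y)*x2 = 9*2.7 + 1.2*0.0 + (-2.5)*10.0 = 24.3 + 0.0 - 25.0 = -0.7


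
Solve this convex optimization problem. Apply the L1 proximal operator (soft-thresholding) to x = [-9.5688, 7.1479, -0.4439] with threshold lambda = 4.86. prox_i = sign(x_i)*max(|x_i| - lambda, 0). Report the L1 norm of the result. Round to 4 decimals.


Soft-thresholding with lambda = 4.86:
prox(-9.5688) = sign(-9.5688)*max(|-9.5688| - 4.86, 0) = -4.7088
prox(7.1479) = sign(7.1479)*max(|7.1479| - 4.86, 0) = 2.2879
prox(-0.4439) = sign(-0.4439)*max(|-0.4439| - 4.86, 0) = 0.0
prox(x) = [-4.7088, 2.2879, 0.0]
||prox(x)||_1 = 4.7088 + 2.2879 + 0.0 = 6.9967


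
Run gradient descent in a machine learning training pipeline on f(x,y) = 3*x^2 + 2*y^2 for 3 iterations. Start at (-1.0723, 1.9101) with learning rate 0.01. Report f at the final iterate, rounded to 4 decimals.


Gradient descent on f(x,y) = 3*x^2 + 2*y^2.
Starting point: (-1.0723, 1.9101), alpha = 0.01
Step 1: grad_x = 2*3*-1.0723 = -6.4338, grad_y = 2*2*1.9101 = 7.6404
  x_1 = -1.0723 - 0.01*-6.4338 = -1.008
  y_1 = 1.9101 - 0.01*7.6404 = 1.8337
Step 2: grad_x = 2*3*-1.008 = -6.0478, grad_y = 2*2*1.8337 = 7.3348
  x_2 = -1.008 - 0.01*-6.0478 = -0.9475
  y_2 = 1.8337 - 0.01*7.3348 = 1.7603
Step 3: grad_x = 2*3*-0.9475 = -5.6849, grad_y = 2*2*1.7603 = 7.0414
  x_3 = -0.9475 - 0.01*-5.6849 = -0.8906
  y_3 = 1.7603 - 0.01*7.0414 = 1.6899
f(-0.8906, 1.6899) = 3*(-0.8906)^2 + 2*1.6899^2 = 8.0914


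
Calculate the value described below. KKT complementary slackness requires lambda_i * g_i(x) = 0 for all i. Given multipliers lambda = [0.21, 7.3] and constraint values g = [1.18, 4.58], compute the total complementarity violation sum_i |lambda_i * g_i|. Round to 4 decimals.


KKT complementary slackness check:
lambda_1 * g_1 = 0.21 * 1.18 = 0.2478
lambda_2 * g_2 = 7.3 * 4.58 = 33.434
Total violation = 0.2478 + 33.434 = 33.6818


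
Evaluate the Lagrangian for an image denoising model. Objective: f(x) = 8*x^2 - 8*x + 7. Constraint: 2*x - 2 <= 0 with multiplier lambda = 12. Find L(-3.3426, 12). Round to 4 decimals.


Step 1: Evaluate f(x).
f(-3.3426) = 8*(-3.3426)^2 - 8*(-3.3426) + 7 = 123.1246
Step 2: Evaluate g(x).
g(-3.3426) = 2*-3.3426 - 2 = -8.6852
Step 3: Compute Lagrangian.
L = 123.1246 + 12*-8.6852 = 18.9022


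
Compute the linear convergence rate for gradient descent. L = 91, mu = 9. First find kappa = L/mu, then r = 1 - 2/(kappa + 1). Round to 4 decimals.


Step 1: Compute the condition number.
kappa = L/mu = 91/9 = 10.1111
Step 2: Compute the convergence rate.
r = 1 - 2/(kappa + 1) = 1 - 2*mu/(L + mu) = (L - mu)/(L + mu) = 82/100 = 0.82


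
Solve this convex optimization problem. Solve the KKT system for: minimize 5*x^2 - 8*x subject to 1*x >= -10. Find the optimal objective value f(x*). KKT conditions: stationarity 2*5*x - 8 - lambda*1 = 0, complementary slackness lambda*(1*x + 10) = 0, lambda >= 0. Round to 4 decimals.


Step 1: Try lambda = 0 (constraint inactive).
Stationarity: 2*5*x - 8 = 0
x* = 8/(2*5) = 0.8
Check constraint: 1*0.8 = 0.8 >= -10 -- satisfied.
Step 2: Compute optimal value.
f(x*) = 5*0.8^2 - 8*0.8 = -3.2


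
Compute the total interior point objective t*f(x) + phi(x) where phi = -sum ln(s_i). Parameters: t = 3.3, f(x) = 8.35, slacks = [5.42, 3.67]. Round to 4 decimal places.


Step 1: Compute log-barrier.
ln values: [1.6901, 1.3002]
phi = -(1.6901 + 1.3002) = -2.9903
Step 2: Compute augmented objective.
t*f(x) = 3.3*8.35 = 27.555
Total = 27.555 - 2.9903 = 24.5647


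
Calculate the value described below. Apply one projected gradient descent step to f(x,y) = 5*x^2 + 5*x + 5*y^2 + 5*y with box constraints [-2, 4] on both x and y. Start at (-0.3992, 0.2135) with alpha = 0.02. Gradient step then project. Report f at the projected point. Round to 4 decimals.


Step 1: Compute gradient at (-0.3992, 0.2135).
grad_x = 2*5*-0.3992 + 5 = 1.008
grad_y = 2*5*0.2135 + 5 = 7.135
Step 2: Gradient step.
x_raw = -0.3992 - 0.02*1.008 = -0.4194
y_raw = 0.2135 - 0.02*7.135 = 0.0708
Step 3: Project onto [-2, 4].
x_proj = clip(-0.4194) = -0.4194
y_proj = clip(0.0708) = 0.0708
Step 4: Evaluate f.
f(-0.4194, 0.0708) = -0.8384


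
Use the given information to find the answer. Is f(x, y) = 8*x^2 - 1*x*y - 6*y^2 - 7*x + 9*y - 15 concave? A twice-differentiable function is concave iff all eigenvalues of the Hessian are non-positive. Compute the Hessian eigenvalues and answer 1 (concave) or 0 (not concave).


The Hessian of f(x,y) = 8*x^2 - 1*x*y - 6*y^2 - 7*x + 9*y - 15 is:
H = [[16, -1], [-1, -12]]
Trace = 16 - 12 = 4
Determinant = 16*-12 - (-1)^2 = -193
Discriminant = (4)^2 - 4*-193 = 788.0
Eigenvalues: lambda_1 = -12.0357, lambda_2 = 16.0357
The function is not concave.

0


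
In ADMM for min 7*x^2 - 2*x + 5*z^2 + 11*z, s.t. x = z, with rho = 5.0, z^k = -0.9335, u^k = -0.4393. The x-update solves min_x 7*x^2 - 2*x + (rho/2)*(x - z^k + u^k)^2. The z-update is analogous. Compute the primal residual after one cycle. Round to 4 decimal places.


ADMM iteration with rho = 5.0, z^k = -0.9335, u^k = -0.4393
Step 1: x-update.
Minimize 7*x^2 - 2*x + (5.0/2)*(x + 0.9335 - 0.4393)^2
FOC: (2*7 + 5.0)*x = 2 + 5.0*(-0.9335 + 0.4393)
x^{k+1} = -0.0248
Step 2: z-update.
Minimize 5*z^2 + 11*z + (5.0/2)*(-0.0248 - z - 0.4393)^2
FOC: (2*5 + 5.0)*z = -11 + 5.0*(-0.0248 - 0.4393)
z^{k+1} = -0.888
Step 3: u-update.
u^{k+1} = -0.4393 - 0.0248 + 0.888 = 0.4239
Step 4: Primal residual = |-0.0248 + 0.888| = 0.8632


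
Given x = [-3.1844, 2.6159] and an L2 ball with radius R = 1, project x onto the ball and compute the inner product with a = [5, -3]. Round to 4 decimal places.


Step 1: Compute ||x|| (intermediates to 6 decimals).
||x|| = sqrt((-3.1844)^2 + 2.6159^2) = 4.121084
Step 2: Project.
Since ||x|| > R, scale = R/||x|| = 1/4.121084 = 0.242655, proj(x) = scale * x
proj(x) = [-0.772711, 0.634761]
Step 3: Dot product.
a^T * proj(x) = 5*(-0.772711) - 3*0.634761 = -5.7678


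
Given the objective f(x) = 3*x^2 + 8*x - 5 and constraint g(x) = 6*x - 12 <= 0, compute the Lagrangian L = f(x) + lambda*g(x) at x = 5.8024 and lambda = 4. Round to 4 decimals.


Step 1: Evaluate f(x).
f(5.8024) = 3*5.8024^2 + 8*5.8024 - 5 = 142.4227
Step 2: Evaluate g(x).
g(5.8024) = 6*5.8024 - 12 = 22.8144
Step 3: Compute Lagrangian.
L = 142.4227 + 4*22.8144 = 233.6803


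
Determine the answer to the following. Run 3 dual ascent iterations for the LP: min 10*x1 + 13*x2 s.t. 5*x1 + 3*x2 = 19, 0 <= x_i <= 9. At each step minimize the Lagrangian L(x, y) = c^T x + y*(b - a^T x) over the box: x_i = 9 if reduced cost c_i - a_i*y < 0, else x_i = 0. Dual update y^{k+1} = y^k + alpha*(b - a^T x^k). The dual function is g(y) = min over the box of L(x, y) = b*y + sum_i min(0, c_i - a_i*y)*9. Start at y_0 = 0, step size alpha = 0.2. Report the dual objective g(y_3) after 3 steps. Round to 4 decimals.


Dual ascent for LP: min 10*x1 + 13*x2, 5*x1 + 3*x2 = 19, 0 <= x_i <= 9
Step 1: y^k = 0.0, reduced costs: (10.0, 13.0)
  x^k = (0.0, 0.0), subgradient = b - a^T x = 19.0
  y^{k+1} = 0.0 + 0.2*19.0 = 3.8
Step 2: y^k = 3.8, reduced costs: (-9.0, 1.6)
  x^k = (9.0, 0.0), subgradient = b - a^T x = -26.0
  y^{k+1} = 3.8 + 0.2*-26.0 = -1.4
Step 3: y^k = -1.4, reduced costs: (17.0, 17.2)
  x^k = (0.0, 0.0), subgradient = b - a^T x = 19.0
  y^{k+1} = -1.4 + 0.2*19.0 = 2.4
Dual objective at y_3 = 2.4: reduced costs (-2.0, 5.8), box minimizer x = (9.0, 0.0)
g(y_3) = b*y + (c1 - a1*y)*x1 + (c2 - a2*y)*x2 = 19*2.4 + (-2.0)*9.0 + 5.8*0.0 = 45.6 - 18.0 + 0.0 = 27.6


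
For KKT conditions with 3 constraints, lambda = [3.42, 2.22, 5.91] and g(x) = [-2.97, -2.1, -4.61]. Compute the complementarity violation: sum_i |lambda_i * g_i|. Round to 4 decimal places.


KKT complementary slackness check:
lambda_1 * g_1 = 3.42 * -2.97 = -10.1574
lambda_2 * g_2 = 2.22 * -2.1 = -4.662
lambda_3 * g_3 = 5.91 * -4.61 = -27.2451
Total violation = 10.1574 + 4.662 + 27.2451 = 42.0645


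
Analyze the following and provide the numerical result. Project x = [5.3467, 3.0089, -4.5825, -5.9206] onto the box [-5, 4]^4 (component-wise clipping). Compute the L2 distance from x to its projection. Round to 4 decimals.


Project each component onto [-5, 4].
clip(5.3467) = 4.0, clip(3.0089) = 3.0089, clip(-4.5825) = -4.5825, clip(-5.9206) = -5.0
Projection = [4.0, 3.0089, -4.5825, -5.0]
Squared diffs: [1.8136, 0.0, 0.0, 0.8475]
Distance = sqrt(2.6611) = 1.6313


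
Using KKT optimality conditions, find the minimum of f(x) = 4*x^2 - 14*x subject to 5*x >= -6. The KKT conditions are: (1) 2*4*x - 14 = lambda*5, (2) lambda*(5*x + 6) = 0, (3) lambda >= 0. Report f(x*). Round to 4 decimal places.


Step 1: Try lambda = 0 (constraint inactive).
Stationarity: 2*4*x - 14 = 0
x* = 14/(2*4) = 1.75
Check constraint: 5*1.75 = 8.75 >= -6 -- satisfied.
Step 2: Compute optimal value.
f(x*) = 4*1.75^2 - 14*1.75 = -12.25


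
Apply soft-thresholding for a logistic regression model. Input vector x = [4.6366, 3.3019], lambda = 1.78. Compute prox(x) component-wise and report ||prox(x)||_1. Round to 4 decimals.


Soft-thresholding with lambda = 1.78:
prox(4.6366) = sign(4.6366)*max(|4.6366| - 1.78, 0) = 2.8566
prox(3.3019) = sign(3.3019)*max(|3.3019| - 1.78, 0) = 1.5219
prox(x) = [2.8566, 1.5219]
||prox(x)||_1 = 2.8566 + 1.5219 = 4.3785


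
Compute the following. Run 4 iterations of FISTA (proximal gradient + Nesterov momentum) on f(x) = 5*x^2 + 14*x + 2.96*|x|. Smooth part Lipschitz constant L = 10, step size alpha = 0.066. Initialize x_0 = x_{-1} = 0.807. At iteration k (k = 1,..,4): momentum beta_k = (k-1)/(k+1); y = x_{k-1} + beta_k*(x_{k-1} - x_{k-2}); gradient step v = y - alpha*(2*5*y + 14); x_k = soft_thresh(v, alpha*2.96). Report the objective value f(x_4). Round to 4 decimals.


FISTA on f(x) = 5*x^2 + 14*x + 2.96*|x|
L = 10, alpha = 0.066
Iteration 1: beta = 0.0, y = 0.807 + 0.0*(0.807 - 0.807) = 0.807
  grad(y) = 22.07, v = y - alpha*grad = -0.6496
  prox(v) = soft_thresh(-0.6496, 0.1954) = -0.4543
Iteration 2: beta = 0.3333, y = -0.4543 + 0.3333*(-0.4543 - 0.807) = -0.8747
  grad(y) = 5.2532, v = y - alpha*grad = -1.2214
  prox(v) = soft_thresh(-1.2214, 0.1954) = -1.026
Iteration 3: beta = 0.5, y = -1.026 + 0.5*(-1.026 + 0.4543) = -1.3119
  grad(y) = 0.8808, v = y - alpha*grad = -1.3701
  prox(v) = soft_thresh(-1.3701, 0.1954) = -1.1747
Iteration 4: beta = 0.6, y = -1.1747 + 0.6*(-1.1747 + 1.026) = -1.2639
  grad(y) = 1.3611, v = y - alpha*grad = -1.3537
  prox(v) = soft_thresh(-1.3537, 0.1954) = -1.1584
f(x_4) = 5*(-1.1584)^2 + 14*(-1.1584) + 2.96*|-1.1584| = -6.0793


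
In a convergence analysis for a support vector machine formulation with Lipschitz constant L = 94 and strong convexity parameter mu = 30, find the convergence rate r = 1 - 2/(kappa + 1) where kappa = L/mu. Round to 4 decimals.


Step 1: Compute the condition number.
kappa = L/mu = 94/30 = 3.1333
Step 2: Compute the convergence rate.
r = 1 - 2/(kappa + 1) = 1 - 2*mu/(L + mu) = (L - mu)/(L + mu) = 64/124 = 0.5161


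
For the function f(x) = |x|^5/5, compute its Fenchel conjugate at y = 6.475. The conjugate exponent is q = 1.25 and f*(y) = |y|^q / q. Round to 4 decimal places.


The conjugate exponent q satisfies 1/p + 1/q = 1.
p = 5, so q = 5/(5 - 1) = 1.25
|y|^q = 6.475^1.25 = 10.3288
f*(6.475) = 10.3288 / 1.25 = 8.263


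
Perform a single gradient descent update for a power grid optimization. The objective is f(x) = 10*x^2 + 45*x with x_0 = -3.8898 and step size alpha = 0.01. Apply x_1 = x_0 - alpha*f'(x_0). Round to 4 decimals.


We compute the gradient at x_0 and apply the update.
f'(x) = 20*x + 45
f'(-3.8898) = 20*-3.8898 + 45 = -32.796
x_1 = -3.8898 - 0.01*-32.796 = -3.5618


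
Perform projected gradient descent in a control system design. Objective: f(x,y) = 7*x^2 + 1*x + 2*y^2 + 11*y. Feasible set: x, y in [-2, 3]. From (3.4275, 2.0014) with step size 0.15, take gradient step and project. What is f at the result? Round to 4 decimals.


Step 1: Compute gradient at (3.4275, 2.0014).
grad_x = 2*7*3.4275 + 1 = 48.985
grad_y = 2*2*2.0014 + 11 = 19.0056
Step 2: Gradient step.
x_raw = 3.4275 - 0.15*48.985 = -3.9203
y_raw = 2.0014 - 0.15*19.0056 = -0.8494
Step 3: Project onto [-2, 3].
x_proj = clip(-3.9203) = -2.0
y_proj = clip(-0.8494) = -0.8494
Step 4: Evaluate f.
f(-2.0, -0.8494) = 18.0993


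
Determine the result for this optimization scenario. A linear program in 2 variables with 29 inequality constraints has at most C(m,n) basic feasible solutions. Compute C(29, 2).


Each vertex corresponds to some choice of n active constraints out of m, so the number of vertices is at most C(m, n) = m! / (n!(m-n)!).
m = 29, n = 2
Numerator: 29 * 28
Denominator: 2! = 2
C(29, 2) = 406


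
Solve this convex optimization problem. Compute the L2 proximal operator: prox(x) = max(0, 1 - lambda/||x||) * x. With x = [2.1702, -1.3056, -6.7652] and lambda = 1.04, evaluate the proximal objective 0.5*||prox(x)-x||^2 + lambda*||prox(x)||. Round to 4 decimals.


Step 1: Compute ||x||.
||x|| = 7.2237
Step 2: Compute scaling factor.
scale = max(0, 1 - 1.04/7.2237) = 0.856
Step 3: prox(x) = [1.8578, -1.1176, -5.7912]
||prox(x)|| = 6.1837
Step 4: Proximal objective.
0.5*||prox-x||^2 = 0.5408
lambda*||prox|| = 6.431
Total = 6.9719


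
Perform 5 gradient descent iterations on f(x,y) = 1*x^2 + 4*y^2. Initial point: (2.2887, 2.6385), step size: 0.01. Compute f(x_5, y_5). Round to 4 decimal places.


Gradient descent on f(x,y) = 1*x^2 + 4*y^2.
Starting point: (2.2887, 2.6385), alpha = 0.01
Step 1: grad_x = 2*1*2.2887 = 4.5774, grad_y = 2*4*2.6385 = 21.108
  x_1 = 2.2887 - 0.01*4.5774 = 2.2429
  y_1 = 2.6385 - 0.01*21.108 = 2.4274
Step 2: grad_x = 2*1*2.2429 = 4.4859, grad_y = 2*4*2.4274 = 19.4194
  x_2 = 2.2429 - 0.01*4.4859 = 2.1981
  y_2 = 2.4274 - 0.01*19.4194 = 2.2332
Step 3: grad_x = 2*1*2.1981 = 4.3961, grad_y = 2*4*2.2332 = 17.8658
  x_3 = 2.1981 - 0.01*4.3961 = 2.1541
  y_3 = 2.2332 - 0.01*17.8658 = 2.0546
Step 4: grad_x = 2*1*2.1541 = 4.3082, grad_y = 2*4*2.0546 = 16.4365
  x_4 = 2.1541 - 0.01*4.3082 = 2.111
  y_4 = 2.0546 - 0.01*16.4365 = 1.8902
Step 5: grad_x = 2*1*2.111 = 4.222, grad_y = 2*4*1.8902 = 15.1216
  x_5 = 2.111 - 0.01*4.222 = 2.0688
  y_5 = 1.8902 - 0.01*15.1216 = 1.739
f(2.0688, 1.739) = 1*2.0688^2 + 4*1.739^2 = 16.3762


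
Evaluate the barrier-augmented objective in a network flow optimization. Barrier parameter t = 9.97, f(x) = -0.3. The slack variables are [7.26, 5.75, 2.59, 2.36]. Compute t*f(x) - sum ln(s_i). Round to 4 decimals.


Step 1: Compute log-barrier.
ln values: [1.9824, 1.7492, 0.9517, 0.8587]
phi = -(1.9824 + 1.7492 + 0.9517 + 0.8587) = -5.5419
Step 2: Compute augmented objective.
t*f(x) = 9.97*-0.3 = -2.991
Total = -2.991 - 5.5419 = -8.5329


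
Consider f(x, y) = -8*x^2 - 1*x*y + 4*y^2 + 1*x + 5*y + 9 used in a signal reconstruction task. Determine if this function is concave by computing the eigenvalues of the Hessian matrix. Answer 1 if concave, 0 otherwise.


The Hessian of f(x,y) = -8*x^2 - 1*x*y + 4*y^2 + 1*x + 5*y + 9 is:
H = [[-16, -1], [-1, 8]]
Trace = -16 + 8 = -8
Determinant = -16*8 - (-1)^2 = -129
Discriminant = (-8)^2 - 4*-129 = 580.0
Eigenvalues: lambda_1 = -16.0416, lambda_2 = 8.0416
The function is not concave.

0


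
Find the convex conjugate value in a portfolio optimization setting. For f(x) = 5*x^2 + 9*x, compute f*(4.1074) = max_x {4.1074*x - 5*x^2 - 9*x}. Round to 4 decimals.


f*(y) = sup_x {y*x - a*x^2 - b*x} = sup_x {(y-b)*x - a*x^2}
FOC: (y - b) - 2a*x = 0 => x* = (y - b)/(2a)
x* = (4.1074 - 9)/(2*5) = -0.4893
f*(4.1074) = (y-b)^2/(4a) = (4.1074 - 9)^2/(4*5)
= 23.9375/20 = 1.1969


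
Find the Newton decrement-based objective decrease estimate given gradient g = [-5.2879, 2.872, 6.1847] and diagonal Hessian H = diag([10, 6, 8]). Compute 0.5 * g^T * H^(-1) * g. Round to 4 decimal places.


Step 1: H is diagonal, so H^(-1) * g = [-0.5288, 0.4787, 0.7731].
Step 2: g^T H^(-1) g = sum_i g_i^2 / H_ii
  = (-5.2879)^2/10 + (2.872)^2/6 + (6.1847)^2/8
  = 2.7962 + 1.3747 + 4.7813 = 8.9522
Step 3: Objective decrease = 0.5 * g^T H^(-1) g = 4.4761


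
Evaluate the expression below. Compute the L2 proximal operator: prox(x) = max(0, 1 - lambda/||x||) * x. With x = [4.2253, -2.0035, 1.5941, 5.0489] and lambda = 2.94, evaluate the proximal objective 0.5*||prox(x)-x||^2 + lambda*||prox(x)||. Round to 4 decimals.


Step 1: Compute ||x||.
||x|| = 7.064
Step 2: Compute scaling factor.
scale = max(0, 1 - 2.94/7.064) = 0.5838
Step 3: prox(x) = [2.4667, -1.1697, 0.9306, 2.9476]
||prox(x)|| = 4.124
Step 4: Proximal objective.
0.5*||prox-x||^2 = 4.3218
lambda*||prox|| = 12.1246
Total = 16.4463


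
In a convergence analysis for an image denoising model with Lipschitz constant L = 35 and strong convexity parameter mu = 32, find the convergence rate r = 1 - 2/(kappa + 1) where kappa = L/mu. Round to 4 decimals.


Step 1: Compute the condition number.
kappa = L/mu = 35/32 = 1.0938
Step 2: Compute the convergence rate.
r = 1 - 2/(kappa + 1) = 1 - 2*mu/(L + mu) = (L - mu)/(L + mu) = 3/67 = 0.0448


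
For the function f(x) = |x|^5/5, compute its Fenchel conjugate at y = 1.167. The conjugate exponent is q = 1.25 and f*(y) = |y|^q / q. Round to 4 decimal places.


The conjugate exponent q satisfies 1/p + 1/q = 1.
p = 5, so q = 5/(5 - 1) = 1.25
|y|^q = 1.167^1.25 = 1.2129
f*(1.167) = 1.2129 / 1.25 = 0.9704


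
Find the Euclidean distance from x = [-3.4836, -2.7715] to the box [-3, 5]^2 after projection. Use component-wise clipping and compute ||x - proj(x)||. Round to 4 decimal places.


Project each component onto [-3, 5].
clip(-3.4836) = -3.0, clip(-2.7715) = -2.7715
Projection = [-3.0, -2.7715]
Squared diffs: [0.2339, 0.0]
Distance = sqrt(0.2339) = 0.4836


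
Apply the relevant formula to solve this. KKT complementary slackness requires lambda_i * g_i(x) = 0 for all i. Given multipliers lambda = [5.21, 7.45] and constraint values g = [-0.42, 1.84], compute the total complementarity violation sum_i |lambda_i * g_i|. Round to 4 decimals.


KKT complementary slackness check:
lambda_1 * g_1 = 5.21 * -0.42 = -2.1882
lambda_2 * g_2 = 7.45 * 1.84 = 13.708
Total violation = 2.1882 + 13.708 = 15.8962


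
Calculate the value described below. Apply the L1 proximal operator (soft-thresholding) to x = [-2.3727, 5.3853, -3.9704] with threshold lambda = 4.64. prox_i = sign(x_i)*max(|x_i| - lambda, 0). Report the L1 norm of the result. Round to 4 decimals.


Soft-thresholding with lambda = 4.64:
prox(-2.3727) = sign(-2.3727)*max(|-2.3727| - 4.64, 0) = 0.0
prox(5.3853) = sign(5.3853)*max(|5.3853| - 4.64, 0) = 0.7453
prox(-3.9704) = sign(-3.9704)*max(|-3.9704| - 4.64, 0) = 0.0
prox(x) = [0.0, 0.7453, 0.0]
||prox(x)||_1 = 0.0 + 0.7453 + 0.0 = 0.7453


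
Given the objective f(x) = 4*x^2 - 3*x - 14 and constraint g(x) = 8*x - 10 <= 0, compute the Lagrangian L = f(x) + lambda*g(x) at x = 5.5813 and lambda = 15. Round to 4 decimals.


Step 1: Evaluate f(x).
f(5.5813) = 4*5.5813^2 - 3*5.5813 - 14 = 93.8597
Step 2: Evaluate g(x).
g(5.5813) = 8*5.5813 - 10 = 34.6504
Step 3: Compute Lagrangian.
L = 93.8597 + 15*34.6504 = 613.6157


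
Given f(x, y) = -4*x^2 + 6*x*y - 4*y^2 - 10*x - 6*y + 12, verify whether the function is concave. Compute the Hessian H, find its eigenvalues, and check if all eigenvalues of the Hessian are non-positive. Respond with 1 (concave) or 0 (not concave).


The Hessian of f(x,y) = -4*x^2 + 6*x*y - 4*y^2 - 10*x - 6*y + 12 is:
H = [[-8, 6], [6, -8]]
Trace = -8 - 8 = -16
Determinant = -8*-8 - (6)^2 = 28
Discriminant = (-16)^2 - 4*28 = 144.0
Eigenvalues: lambda_1 = -14.0, lambda_2 = -2.0
The function is concave.

1


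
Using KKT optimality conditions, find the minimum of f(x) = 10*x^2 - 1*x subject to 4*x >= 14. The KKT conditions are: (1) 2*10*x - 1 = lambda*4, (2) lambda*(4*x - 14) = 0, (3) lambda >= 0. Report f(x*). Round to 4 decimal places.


Step 1: Try lambda = 0 (constraint inactive).
x_unc = 1/(2*10) = 0.05
Check: 4*0.05 = 0.2 < 14 -- violated!
Step 2: Constraint must be active: 4*x = 14
x* = 14/4 = 3.5
lambda = (2*10*3.5 - 1)/4 = 17.25
Step 3: Compute optimal value.
f(x*) = 10*3.5^2 - 1*3.5 = 119.0


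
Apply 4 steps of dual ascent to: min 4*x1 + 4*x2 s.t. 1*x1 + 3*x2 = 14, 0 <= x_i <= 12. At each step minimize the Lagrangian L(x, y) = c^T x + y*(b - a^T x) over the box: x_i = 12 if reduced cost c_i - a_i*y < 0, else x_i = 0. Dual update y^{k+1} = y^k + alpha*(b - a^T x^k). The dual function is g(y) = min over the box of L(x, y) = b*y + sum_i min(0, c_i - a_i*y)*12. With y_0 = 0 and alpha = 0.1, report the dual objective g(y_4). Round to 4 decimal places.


Dual ascent for LP: min 4*x1 + 4*x2, 1*x1 + 3*x2 = 14, 0 <= x_i <= 12
Step 1: y^k = 0.0, reduced costs: (4.0, 4.0)
  x^k = (0.0, 0.0), subgradient = b - a^T x = 14.0
  y^{k+1} = 0.0 + 0.1*14.0 = 1.4
Step 2: y^k = 1.4, reduced costs: (2.6, -0.2)
  x^k = (0.0, 12.0), subgradient = b - a^T x = -22.0
  y^{k+1} = 1.4 + 0.1*-22.0 = -0.8
Step 3: y^k = -0.8, reduced costs: (4.8, 6.4)
  x^k = (0.0, 0.0), subgradient = b - a^T x = 14.0
  y^{k+1} = -0.8 + 0.1*14.0 = 0.6
Step 4: y^k = 0.6, reduced costs: (3.4, 2.2)
  x^k = (0.0, 0.0), subgradient = b - a^T x = 14.0
  y^{k+1} = 0.6 + 0.1*14.0 = 2.0
Dual objective at y_4 = 2.0: reduced costs (2.0, -2.0), box minimizer x = (0.0, 12.0)
g(y_4) = b*y + (c1 - a1*y)*x1 + (c2 - a2*y)*x2 = 14*2.0 + 2.0*0.0 + (-2.0)*12.0 = 28.0 + 0.0 - 24.0 = 4.0


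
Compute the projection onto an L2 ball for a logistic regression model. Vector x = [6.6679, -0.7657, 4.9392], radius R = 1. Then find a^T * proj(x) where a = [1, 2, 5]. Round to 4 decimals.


Step 1: Compute ||x|| (intermediates to 6 decimals).
||x|| = sqrt(6.6679^2 + (-0.7657)^2 + 4.9392^2) = 8.33324
Step 2: Project.
Since ||x|| > R, scale = R/||x|| = 1/8.33324 = 0.120001, proj(x) = scale * x
proj(x) = [0.800155, -0.091885, 0.592709]
Step 3: Dot product.
a^T * proj(x) = 1*0.800155 + 2*(-0.091885) + 5*0.592709 = 3.5799


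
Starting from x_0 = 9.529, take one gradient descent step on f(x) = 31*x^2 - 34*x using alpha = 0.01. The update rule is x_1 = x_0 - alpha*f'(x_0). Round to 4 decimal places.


We compute the gradient at x_0 and apply the update.
f'(x) = 62*x - 34
f'(9.529) = 62*9.529 - 34 = 556.798
x_1 = 9.529 - 0.01*556.798 = 3.961


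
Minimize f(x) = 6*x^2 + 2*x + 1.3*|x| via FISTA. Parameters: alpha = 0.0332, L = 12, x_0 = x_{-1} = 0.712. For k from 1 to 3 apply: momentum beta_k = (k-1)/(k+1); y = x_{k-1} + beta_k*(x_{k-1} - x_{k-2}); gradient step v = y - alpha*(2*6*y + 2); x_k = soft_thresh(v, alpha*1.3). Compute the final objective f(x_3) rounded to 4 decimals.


FISTA on f(x) = 6*x^2 + 2*x + 1.3*|x|
L = 12, alpha = 0.0332
Iteration 1: beta = 0.0, y = 0.712 + 0.0*(0.712 - 0.712) = 0.712
  grad(y) = 10.544, v = y - alpha*grad = 0.3619
  prox(v) = soft_thresh(0.3619, 0.0432) = 0.3188
Iteration 2: beta = 0.3333, y = 0.3188 + 0.3333*(0.3188 - 0.712) = 0.1877
  grad(y) = 4.2525, v = y - alpha*grad = 0.0465
  prox(v) = soft_thresh(0.0465, 0.0432) = 0.0034
Iteration 3: beta = 0.5, y = 0.0034 + 0.5*(0.0034 - 0.3188) = -0.1543
  grad(y) = 0.1479, v = y - alpha*grad = -0.1593
  prox(v) = soft_thresh(-0.1593, 0.0432) = -0.1161
f(x_3) = 6*(-0.1161)^2 + 2*(-0.1161) + 1.3*|-0.1161| = -0.0004
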